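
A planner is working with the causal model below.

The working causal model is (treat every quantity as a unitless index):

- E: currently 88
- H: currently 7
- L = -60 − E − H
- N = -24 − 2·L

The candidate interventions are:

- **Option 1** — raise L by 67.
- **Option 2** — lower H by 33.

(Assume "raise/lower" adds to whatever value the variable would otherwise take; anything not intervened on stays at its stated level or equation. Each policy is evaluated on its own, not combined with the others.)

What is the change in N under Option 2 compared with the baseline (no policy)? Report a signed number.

-66

Baseline:
  E = 88
  H = 7
  L = -60 − 88 − 7 = -155
  N = -24 − 2·(-155) = 286
Option 2 (H − 33):
  E = 88
  H = 7 − 33 = -26
  L = -60 − 88 − (-26) = -122
  N = -24 − 2·(-122) = 220
Change in N: 220 − 286 = -66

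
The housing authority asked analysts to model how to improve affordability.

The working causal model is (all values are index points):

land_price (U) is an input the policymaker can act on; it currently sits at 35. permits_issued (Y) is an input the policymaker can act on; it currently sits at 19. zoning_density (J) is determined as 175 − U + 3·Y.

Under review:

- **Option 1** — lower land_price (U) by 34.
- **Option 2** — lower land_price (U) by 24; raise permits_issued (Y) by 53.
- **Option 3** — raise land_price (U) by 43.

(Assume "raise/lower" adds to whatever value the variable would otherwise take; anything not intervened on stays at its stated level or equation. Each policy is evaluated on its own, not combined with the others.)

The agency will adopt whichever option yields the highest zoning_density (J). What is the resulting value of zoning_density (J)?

Option 1 (U − 34):
  U = 35 − 34 = 1
  Y = 19
  J = 175 − 1 + 3·19 = 231
Option 2 (U − 24, Y + 53):
  U = 35 − 24 = 11
  Y = 19 + 53 = 72
  J = 175 − 11 + 3·72 = 380
Option 3 (U + 43):
  U = 35 + 43 = 78
  Y = 19
  J = 175 − 78 + 3·19 = 154
Comparing — Option 1: J=231, Option 2: J=380, Option 3: J=154. Highest is 380 (Option 2).

380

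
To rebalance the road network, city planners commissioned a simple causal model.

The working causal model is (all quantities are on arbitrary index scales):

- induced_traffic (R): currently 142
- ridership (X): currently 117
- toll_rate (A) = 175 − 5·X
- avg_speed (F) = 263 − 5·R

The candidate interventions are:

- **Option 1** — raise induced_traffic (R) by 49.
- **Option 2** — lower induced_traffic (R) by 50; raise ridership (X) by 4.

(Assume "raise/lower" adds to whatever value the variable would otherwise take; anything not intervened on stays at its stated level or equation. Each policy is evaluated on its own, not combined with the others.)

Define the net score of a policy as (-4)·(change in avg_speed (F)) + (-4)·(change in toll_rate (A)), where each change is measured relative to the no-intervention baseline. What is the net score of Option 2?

Baseline:
  R = 142
  X = 117
  A = 175 − 5·117 = -410
  F = 263 − 5·142 = -447
Option 2 (R − 50, X + 4):
  R = 142 − 50 = 92
  X = 117 + 4 = 121
  A = 175 − 5·121 = -430
  F = 263 − 5·92 = -197
ΔF = -197 − (-447) = 250; ΔA = -430 − (-410) = -20
Score = (-4)·250 + (-4)·(-20) = -920

-920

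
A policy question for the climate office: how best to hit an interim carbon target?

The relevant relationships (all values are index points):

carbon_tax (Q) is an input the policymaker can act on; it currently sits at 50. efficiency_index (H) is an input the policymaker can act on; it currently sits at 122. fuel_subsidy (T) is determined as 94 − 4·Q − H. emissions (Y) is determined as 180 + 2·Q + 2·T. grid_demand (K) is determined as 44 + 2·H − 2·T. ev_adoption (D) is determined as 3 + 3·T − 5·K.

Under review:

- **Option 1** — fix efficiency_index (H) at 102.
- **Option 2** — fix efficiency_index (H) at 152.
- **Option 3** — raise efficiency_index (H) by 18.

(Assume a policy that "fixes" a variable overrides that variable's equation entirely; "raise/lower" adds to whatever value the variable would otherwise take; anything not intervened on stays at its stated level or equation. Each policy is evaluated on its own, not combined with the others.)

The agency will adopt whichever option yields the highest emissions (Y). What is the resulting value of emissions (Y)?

Option 1 (H := 102):
  Q = 50
  H = 102
  T = 94 − 4·50 − 102 = -208
  Y = 180 + 2·50 + 2·(-208) = -136
Option 2 (H := 152):
  Q = 50
  H = 152
  T = 94 − 4·50 − 152 = -258
  Y = 180 + 2·50 + 2·(-258) = -236
Option 3 (H + 18):
  Q = 50
  H = 122 + 18 = 140
  T = 94 − 4·50 − 140 = -246
  Y = 180 + 2·50 + 2·(-246) = -212
Comparing — Option 1: Y=-136, Option 2: Y=-236, Option 3: Y=-212. Highest is -136 (Option 1).

-136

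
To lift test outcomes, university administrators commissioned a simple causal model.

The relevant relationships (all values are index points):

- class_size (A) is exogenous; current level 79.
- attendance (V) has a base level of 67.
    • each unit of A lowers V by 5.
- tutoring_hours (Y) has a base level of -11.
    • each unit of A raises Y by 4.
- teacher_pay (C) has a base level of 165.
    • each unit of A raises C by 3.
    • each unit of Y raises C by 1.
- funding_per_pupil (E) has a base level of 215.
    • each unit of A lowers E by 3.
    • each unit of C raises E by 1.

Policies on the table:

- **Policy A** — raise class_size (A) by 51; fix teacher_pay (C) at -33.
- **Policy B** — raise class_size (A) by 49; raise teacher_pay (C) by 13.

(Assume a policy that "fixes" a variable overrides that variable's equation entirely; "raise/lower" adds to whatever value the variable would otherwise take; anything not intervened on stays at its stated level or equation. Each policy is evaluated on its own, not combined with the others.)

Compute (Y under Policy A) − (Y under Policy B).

Policy A (A + 51, C := -33):
  A = 79 + 51 = 130
  Y = -11 + 4·130 = 509
Policy B (A + 49, C + 13):
  A = 79 + 49 = 128
  Y = -11 + 4·128 = 501
Y: 509 − 501 = 8

8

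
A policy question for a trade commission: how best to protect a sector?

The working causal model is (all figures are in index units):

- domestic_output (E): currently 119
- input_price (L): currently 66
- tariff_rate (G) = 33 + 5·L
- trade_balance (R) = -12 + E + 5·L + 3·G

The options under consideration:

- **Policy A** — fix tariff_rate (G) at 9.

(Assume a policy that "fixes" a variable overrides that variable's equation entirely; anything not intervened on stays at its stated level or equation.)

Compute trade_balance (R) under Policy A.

Policy A (G := 9):
  E = 119
  L = 66
  G = 9
  R = -12 + 119 + 5·66 + 3·9 = 464

464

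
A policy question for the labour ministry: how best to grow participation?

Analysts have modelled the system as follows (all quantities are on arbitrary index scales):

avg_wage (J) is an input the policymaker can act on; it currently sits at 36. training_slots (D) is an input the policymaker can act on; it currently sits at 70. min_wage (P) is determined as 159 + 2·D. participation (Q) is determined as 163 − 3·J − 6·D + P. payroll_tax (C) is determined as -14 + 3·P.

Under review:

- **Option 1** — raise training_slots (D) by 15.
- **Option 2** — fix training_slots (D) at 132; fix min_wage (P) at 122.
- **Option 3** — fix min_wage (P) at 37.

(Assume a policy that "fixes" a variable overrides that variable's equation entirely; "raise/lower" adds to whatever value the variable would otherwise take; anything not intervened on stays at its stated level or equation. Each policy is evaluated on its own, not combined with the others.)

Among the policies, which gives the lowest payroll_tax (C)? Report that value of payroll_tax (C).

Option 1 (D + 15):
  D = 70 + 15 = 85
  P = 159 + 2·85 = 329
  C = -14 + 3·329 = 973
Option 2 (D := 132, P := 122):
  D = 132
  P = 122
  C = -14 + 3·122 = 352
Option 3 (P := 37):
  D = 70
  P = 37
  C = -14 + 3·37 = 97
Comparing — Option 1: C=973, Option 2: C=352, Option 3: C=97. Lowest is 97 (Option 3).

97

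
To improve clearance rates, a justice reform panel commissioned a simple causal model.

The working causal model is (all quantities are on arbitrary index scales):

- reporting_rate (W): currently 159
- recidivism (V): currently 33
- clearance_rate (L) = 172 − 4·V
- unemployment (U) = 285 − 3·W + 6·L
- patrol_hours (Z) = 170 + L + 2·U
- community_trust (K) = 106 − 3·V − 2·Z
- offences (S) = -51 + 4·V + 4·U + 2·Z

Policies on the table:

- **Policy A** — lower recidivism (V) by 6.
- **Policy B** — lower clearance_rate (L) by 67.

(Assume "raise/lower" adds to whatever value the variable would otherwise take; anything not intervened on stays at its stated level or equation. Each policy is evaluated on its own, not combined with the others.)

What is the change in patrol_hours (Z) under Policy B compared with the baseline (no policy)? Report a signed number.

-871

Baseline:
  W = 159
  V = 33
  L = 172 − 4·33 = 40
  U = 285 − 3·159 + 6·40 = 48
  Z = 170 + 40 + 2·48 = 306
Policy B (L − 67):
  W = 159
  V = 33
  L = 172 − 4·33 (−67 from intervention) = -27
  U = 285 − 3·159 + 6·(-27) = -354
  Z = 170 + (-27) + 2·(-354) = -565
Change in Z: -565 − 306 = -871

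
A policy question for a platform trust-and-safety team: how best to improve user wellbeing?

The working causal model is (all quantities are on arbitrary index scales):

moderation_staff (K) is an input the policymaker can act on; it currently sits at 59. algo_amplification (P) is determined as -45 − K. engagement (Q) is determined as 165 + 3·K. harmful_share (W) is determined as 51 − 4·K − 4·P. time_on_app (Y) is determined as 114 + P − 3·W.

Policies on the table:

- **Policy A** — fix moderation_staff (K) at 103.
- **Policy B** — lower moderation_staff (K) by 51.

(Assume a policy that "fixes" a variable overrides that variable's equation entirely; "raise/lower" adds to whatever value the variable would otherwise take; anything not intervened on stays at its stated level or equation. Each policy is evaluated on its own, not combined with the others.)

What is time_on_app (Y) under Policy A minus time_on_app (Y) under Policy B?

Policy A (K := 103):
  K = 103
  P = -45 − 103 = -148
  W = 51 − 4·103 − 4·(-148) = 231
  Y = 114 + (-148) − 3·231 = -727
Policy B (K − 51):
  K = 59 − 51 = 8
  P = -45 − 8 = -53
  W = 51 − 4·8 − 4·(-53) = 231
  Y = 114 + (-53) − 3·231 = -632
Y: -727 − (-632) = -95

-95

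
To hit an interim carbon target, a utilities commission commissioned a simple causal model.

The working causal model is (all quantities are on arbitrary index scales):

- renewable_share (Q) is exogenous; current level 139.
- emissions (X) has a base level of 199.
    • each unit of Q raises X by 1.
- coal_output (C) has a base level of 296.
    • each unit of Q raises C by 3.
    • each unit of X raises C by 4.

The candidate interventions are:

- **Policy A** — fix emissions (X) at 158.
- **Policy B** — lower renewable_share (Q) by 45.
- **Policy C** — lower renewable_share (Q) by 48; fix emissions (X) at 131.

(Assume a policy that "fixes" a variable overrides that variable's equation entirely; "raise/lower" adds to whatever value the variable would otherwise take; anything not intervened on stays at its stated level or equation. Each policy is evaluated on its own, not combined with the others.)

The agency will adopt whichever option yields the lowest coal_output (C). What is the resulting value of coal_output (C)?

1093

Policy A (X := 158):
  Q = 139
  X = 158
  C = 296 + 3·139 + 4·158 = 1345
Policy B (Q − 45):
  Q = 139 − 45 = 94
  X = 199 + 94 = 293
  C = 296 + 3·94 + 4·293 = 1750
Policy C (Q − 48, X := 131):
  Q = 139 − 48 = 91
  X = 131
  C = 296 + 3·91 + 4·131 = 1093
Comparing — Policy A: C=1345, Policy B: C=1750, Policy C: C=1093. Lowest is 1093 (Policy C).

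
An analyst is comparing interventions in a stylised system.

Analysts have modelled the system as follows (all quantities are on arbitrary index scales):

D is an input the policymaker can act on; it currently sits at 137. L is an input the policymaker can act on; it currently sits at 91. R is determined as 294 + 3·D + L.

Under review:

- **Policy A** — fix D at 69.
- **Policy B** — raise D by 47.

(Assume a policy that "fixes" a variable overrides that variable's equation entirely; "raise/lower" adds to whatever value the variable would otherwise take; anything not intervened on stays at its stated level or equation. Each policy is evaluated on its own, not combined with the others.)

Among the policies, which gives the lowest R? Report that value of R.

592

Policy A (D := 69):
  D = 69
  L = 91
  R = 294 + 3·69 + 91 = 592
Policy B (D + 47):
  D = 137 + 47 = 184
  L = 91
  R = 294 + 3·184 + 91 = 937
Comparing — Policy A: R=592, Policy B: R=937. Lowest is 592 (Policy A).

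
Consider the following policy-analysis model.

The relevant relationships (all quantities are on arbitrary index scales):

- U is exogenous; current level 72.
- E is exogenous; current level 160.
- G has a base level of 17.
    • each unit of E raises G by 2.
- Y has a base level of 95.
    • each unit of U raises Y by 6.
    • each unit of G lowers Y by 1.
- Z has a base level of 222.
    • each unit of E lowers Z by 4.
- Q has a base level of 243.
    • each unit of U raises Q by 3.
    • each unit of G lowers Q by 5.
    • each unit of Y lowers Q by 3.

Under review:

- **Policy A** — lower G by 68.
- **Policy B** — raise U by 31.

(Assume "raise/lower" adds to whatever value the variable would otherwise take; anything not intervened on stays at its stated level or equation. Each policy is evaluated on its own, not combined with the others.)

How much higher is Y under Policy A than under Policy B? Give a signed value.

-118

Policy A (G − 68):
  U = 72
  E = 160
  G = 17 + 2·160 (−68 from intervention) = 269
  Y = 95 + 6·72 − 269 = 258
Policy B (U + 31):
  U = 72 + 31 = 103
  E = 160
  G = 17 + 2·160 = 337
  Y = 95 + 6·103 − 337 = 376
Y: 258 − 376 = -118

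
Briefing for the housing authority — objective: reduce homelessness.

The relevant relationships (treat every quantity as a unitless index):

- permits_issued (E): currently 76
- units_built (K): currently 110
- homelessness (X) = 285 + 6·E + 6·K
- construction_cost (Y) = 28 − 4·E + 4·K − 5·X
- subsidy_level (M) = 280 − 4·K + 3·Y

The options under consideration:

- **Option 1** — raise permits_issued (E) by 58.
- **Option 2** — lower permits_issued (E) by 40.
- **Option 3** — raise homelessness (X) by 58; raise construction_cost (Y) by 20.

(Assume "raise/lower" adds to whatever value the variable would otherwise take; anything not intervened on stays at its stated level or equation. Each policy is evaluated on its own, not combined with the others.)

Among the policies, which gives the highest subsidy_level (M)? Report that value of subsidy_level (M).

-16603

Option 1 (E + 58):
  E = 76 + 58 = 134
  K = 110
  X = 285 + 6·134 + 6·110 = 1749
  Y = 28 − 4·134 + 4·110 − 5·1749 = -8813
  M = 280 − 4·110 + 3·(-8813) = -26599
Option 2 (E − 40):
  E = 76 − 40 = 36
  K = 110
  X = 285 + 6·36 + 6·110 = 1161
  Y = 28 − 4·36 + 4·110 − 5·1161 = -5481
  M = 280 − 4·110 + 3·(-5481) = -16603
Option 3 (X + 58, Y + 20):
  E = 76
  K = 110
  X = 285 + 6·76 + 6·110 (+58 from intervention) = 1459
  Y = 28 − 4·76 + 4·110 − 5·1459 (+20 from intervention) = -7111
  M = 280 − 4·110 + 3·(-7111) = -21493
Comparing — Option 1: M=-26599, Option 2: M=-16603, Option 3: M=-21493. Highest is -16603 (Option 2).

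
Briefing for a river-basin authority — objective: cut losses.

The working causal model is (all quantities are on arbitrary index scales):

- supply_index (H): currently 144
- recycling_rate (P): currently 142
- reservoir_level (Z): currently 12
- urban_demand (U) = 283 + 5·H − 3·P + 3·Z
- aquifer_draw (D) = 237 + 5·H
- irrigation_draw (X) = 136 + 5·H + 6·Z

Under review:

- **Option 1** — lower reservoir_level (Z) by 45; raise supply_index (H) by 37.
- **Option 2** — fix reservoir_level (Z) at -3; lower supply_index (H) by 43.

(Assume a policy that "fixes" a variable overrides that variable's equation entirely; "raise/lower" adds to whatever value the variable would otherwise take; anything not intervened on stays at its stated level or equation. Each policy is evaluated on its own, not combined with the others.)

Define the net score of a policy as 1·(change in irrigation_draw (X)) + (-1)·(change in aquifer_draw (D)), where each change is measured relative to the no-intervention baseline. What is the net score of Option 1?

Baseline:
  H = 144
  Z = 12
  D = 237 + 5·144 = 957
  X = 136 + 5·144 + 6·12 = 928
Option 1 (Z − 45, H + 37):
  H = 144 + 37 = 181
  Z = 12 − 45 = -33
  D = 237 + 5·181 = 1142
  X = 136 + 5·181 + 6·(-33) = 843
ΔX = 843 − 928 = -85; ΔD = 1142 − 957 = 185
Score = 1·(-85) + (-1)·185 = -270

-270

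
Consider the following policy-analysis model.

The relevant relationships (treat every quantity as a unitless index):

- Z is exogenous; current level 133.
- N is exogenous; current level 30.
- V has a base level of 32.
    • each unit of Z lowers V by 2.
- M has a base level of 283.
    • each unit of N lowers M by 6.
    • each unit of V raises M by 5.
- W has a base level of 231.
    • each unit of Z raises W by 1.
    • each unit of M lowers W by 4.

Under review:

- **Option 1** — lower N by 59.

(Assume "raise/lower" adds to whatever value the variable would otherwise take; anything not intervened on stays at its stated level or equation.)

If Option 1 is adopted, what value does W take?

3216

Option 1 (N − 59):
  Z = 133
  N = 30 − 59 = -29
  V = 32 − 2·133 = -234
  M = 283 − 6·(-29) + 5·(-234) = -713
  W = 231 + 133 − 4·(-713) = 3216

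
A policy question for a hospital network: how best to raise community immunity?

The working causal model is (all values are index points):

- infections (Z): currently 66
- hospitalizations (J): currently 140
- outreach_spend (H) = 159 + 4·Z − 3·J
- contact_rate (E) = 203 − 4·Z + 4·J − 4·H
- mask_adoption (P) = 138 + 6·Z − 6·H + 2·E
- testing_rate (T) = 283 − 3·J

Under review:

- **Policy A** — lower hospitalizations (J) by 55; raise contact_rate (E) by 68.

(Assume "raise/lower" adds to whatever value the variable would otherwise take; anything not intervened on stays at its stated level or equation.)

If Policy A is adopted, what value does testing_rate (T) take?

Policy A (J − 55, E + 68):
  J = 140 − 55 = 85
  T = 283 − 3·85 = 28

28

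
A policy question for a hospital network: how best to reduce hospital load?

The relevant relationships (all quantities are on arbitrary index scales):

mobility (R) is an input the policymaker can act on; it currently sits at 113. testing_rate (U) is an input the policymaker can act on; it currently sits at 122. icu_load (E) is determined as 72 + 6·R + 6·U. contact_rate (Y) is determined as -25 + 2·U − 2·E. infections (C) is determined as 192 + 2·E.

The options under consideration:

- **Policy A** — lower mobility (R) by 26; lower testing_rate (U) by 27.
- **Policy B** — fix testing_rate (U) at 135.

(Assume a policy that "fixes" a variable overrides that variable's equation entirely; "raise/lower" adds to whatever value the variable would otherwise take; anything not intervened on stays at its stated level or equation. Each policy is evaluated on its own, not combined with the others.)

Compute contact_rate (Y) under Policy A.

Policy A (R − 26, U − 27):
  R = 113 − 26 = 87
  U = 122 − 27 = 95
  E = 72 + 6·87 + 6·95 = 1164
  Y = -25 + 2·95 − 2·1164 = -2163

-2163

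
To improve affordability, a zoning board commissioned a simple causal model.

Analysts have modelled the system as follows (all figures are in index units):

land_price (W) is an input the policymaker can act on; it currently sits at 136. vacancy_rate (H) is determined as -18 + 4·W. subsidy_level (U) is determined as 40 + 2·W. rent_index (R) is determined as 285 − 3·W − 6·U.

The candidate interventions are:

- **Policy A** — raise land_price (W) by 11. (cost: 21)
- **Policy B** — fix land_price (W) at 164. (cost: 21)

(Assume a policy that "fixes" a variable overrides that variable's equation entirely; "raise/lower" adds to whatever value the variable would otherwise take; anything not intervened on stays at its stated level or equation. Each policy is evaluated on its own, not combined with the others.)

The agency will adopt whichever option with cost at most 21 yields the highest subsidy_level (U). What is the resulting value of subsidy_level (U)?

Policy A (W + 11):
  W = 136 + 11 = 147
  U = 40 + 2·147 = 334
Policy B (W := 164):
  W = 164
  U = 40 + 2·164 = 368
Comparing — Policy A: U=334, Policy B: U=368. Highest is 368 (Policy B).

368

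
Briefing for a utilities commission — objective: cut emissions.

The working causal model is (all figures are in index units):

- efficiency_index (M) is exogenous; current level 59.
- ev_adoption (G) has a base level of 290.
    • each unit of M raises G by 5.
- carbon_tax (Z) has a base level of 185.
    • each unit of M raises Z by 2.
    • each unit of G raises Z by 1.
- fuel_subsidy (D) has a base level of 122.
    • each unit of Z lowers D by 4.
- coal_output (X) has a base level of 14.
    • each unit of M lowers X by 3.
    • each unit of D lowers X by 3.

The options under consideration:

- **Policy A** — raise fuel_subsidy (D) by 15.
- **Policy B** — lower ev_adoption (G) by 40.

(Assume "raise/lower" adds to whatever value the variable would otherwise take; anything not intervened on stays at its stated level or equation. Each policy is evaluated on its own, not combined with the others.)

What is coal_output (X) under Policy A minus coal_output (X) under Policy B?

435

Policy A (D + 15):
  M = 59
  G = 290 + 5·59 = 585
  Z = 185 + 2·59 + 585 = 888
  D = 122 − 4·888 (+15 from intervention) = -3415
  X = 14 − 3·59 − 3·(-3415) = 10082
Policy B (G − 40):
  M = 59
  G = 290 + 5·59 (−40 from intervention) = 545
  Z = 185 + 2·59 + 545 = 848
  D = 122 − 4·848 = -3270
  X = 14 − 3·59 − 3·(-3270) = 9647
X: 10082 − 9647 = 435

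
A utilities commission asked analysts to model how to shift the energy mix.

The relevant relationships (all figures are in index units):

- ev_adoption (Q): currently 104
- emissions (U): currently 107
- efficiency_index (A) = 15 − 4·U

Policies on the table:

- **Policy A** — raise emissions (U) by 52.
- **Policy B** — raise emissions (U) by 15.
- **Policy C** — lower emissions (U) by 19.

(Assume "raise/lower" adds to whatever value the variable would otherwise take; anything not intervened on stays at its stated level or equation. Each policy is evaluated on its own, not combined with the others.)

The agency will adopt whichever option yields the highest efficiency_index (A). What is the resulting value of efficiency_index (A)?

-337

Policy A (U + 52):
  U = 107 + 52 = 159
  A = 15 − 4·159 = -621
Policy B (U + 15):
  U = 107 + 15 = 122
  A = 15 − 4·122 = -473
Policy C (U − 19):
  U = 107 − 19 = 88
  A = 15 − 4·88 = -337
Comparing — Policy A: A=-621, Policy B: A=-473, Policy C: A=-337. Highest is -337 (Policy C).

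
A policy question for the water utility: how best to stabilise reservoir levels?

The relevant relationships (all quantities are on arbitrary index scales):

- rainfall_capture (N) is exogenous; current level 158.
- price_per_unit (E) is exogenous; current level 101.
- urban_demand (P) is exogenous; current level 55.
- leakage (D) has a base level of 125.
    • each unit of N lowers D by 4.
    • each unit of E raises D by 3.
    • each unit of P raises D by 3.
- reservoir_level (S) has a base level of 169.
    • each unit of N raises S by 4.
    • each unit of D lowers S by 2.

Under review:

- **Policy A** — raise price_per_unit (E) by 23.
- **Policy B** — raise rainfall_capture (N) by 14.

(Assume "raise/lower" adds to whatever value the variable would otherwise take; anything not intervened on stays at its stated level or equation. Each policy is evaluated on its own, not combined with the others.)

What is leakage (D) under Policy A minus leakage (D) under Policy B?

Policy A (E + 23):
  N = 158
  E = 101 + 23 = 124
  P = 55
  D = 125 − 4·158 + 3·124 + 3·55 = 30
Policy B (N + 14):
  N = 158 + 14 = 172
  E = 101
  P = 55
  D = 125 − 4·172 + 3·101 + 3·55 = -95
D: 30 − (-95) = 125

125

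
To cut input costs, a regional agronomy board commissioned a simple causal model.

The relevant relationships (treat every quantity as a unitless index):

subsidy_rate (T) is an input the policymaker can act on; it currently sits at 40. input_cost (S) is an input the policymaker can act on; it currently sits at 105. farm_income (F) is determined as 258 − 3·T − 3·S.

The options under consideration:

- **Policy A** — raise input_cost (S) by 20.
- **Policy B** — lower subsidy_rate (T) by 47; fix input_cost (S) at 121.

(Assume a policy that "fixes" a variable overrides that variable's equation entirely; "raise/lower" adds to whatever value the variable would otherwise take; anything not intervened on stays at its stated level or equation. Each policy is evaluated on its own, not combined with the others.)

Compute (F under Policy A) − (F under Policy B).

-153

Policy A (S + 20):
  T = 40
  S = 105 + 20 = 125
  F = 258 − 3·40 − 3·125 = -237
Policy B (T − 47, S := 121):
  T = 40 − 47 = -7
  S = 121
  F = 258 − 3·(-7) − 3·121 = -84
F: -237 − (-84) = -153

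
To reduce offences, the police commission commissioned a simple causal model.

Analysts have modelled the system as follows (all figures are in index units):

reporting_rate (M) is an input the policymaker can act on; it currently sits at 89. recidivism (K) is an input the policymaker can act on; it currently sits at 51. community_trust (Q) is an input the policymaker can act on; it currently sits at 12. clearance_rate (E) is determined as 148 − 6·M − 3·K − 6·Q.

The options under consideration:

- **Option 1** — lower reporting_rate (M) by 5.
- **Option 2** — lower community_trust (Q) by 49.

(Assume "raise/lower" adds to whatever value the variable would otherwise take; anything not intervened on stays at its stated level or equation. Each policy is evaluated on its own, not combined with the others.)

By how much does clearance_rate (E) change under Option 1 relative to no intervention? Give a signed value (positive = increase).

Baseline:
  M = 89
  K = 51
  Q = 12
  E = 148 − 6·89 − 3·51 − 6·12 = -611
Option 1 (M − 5):
  M = 89 − 5 = 84
  K = 51
  Q = 12
  E = 148 − 6·84 − 3·51 − 6·12 = -581
Change in E: -581 − (-611) = 30

30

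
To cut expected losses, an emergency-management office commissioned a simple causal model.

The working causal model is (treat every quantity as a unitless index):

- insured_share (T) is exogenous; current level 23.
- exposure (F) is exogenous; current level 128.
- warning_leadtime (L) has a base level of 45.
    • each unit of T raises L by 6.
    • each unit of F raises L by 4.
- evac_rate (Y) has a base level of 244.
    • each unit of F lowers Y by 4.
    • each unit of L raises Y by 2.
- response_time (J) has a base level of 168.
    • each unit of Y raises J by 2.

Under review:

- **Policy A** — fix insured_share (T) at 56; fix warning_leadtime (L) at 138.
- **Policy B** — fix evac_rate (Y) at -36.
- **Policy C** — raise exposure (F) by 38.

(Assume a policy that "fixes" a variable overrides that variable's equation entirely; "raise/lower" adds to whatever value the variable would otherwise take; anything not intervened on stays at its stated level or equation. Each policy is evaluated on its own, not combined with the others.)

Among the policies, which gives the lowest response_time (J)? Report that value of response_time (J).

Policy A (T := 56, L := 138):
  T = 56
  F = 128
  L = 138
  Y = 244 − 4·128 + 2·138 = 8
  J = 168 + 2·8 = 184
Policy B (Y := -36):
  T = 23
  F = 128
  L = 45 + 6·23 + 4·128 = 695
  Y = -36
  J = 168 + 2·(-36) = 96
Policy C (F + 38):
  T = 23
  F = 128 + 38 = 166
  L = 45 + 6·23 + 4·166 = 847
  Y = 244 − 4·166 + 2·847 = 1274
  J = 168 + 2·1274 = 2716
Comparing — Policy A: J=184, Policy B: J=96, Policy C: J=2716. Lowest is 96 (Policy B).

96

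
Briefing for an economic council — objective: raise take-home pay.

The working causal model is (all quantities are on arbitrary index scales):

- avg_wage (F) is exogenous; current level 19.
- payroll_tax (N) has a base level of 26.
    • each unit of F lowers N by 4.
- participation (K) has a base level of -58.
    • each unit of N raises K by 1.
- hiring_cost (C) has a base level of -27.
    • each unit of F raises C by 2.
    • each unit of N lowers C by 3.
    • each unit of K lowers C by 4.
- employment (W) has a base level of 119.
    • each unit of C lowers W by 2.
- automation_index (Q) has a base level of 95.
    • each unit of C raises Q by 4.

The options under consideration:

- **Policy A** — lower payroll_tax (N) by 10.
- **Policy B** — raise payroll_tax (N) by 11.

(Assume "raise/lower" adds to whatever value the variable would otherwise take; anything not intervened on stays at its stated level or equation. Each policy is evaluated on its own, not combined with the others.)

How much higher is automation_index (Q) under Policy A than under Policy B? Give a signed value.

588

Policy A (N − 10):
  F = 19
  N = 26 − 4·19 (−10 from intervention) = -60
  K = -58 + (-60) = -118
  C = -27 + 2·19 − 3·(-60) − 4·(-118) = 663
  Q = 95 + 4·663 = 2747
Policy B (N + 11):
  F = 19
  N = 26 − 4·19 (+11 from intervention) = -39
  K = -58 + (-39) = -97
  C = -27 + 2·19 − 3·(-39) − 4·(-97) = 516
  Q = 95 + 4·516 = 2159
Q: 2747 − 2159 = 588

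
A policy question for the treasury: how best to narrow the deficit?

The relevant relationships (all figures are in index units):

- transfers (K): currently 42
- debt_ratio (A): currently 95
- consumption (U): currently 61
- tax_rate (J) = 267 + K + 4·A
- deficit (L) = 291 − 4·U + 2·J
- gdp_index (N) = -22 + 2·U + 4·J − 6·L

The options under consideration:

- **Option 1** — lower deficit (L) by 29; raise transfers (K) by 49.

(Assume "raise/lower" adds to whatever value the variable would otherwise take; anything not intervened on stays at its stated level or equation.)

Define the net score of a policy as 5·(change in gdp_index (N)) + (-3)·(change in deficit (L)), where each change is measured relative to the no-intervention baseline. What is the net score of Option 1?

Baseline:
  K = 42
  A = 95
  U = 61
  J = 267 + 42 + 4·95 = 689
  L = 291 − 4·61 + 2·689 = 1425
  N = -22 + 2·61 + 4·689 − 6·1425 = -5694
Option 1 (L − 29, K + 49):
  K = 42 + 49 = 91
  A = 95
  U = 61
  J = 267 + 91 + 4·95 = 738
  L = 291 − 4·61 + 2·738 (−29 from intervention) = 1494
  N = -22 + 2·61 + 4·738 − 6·1494 = -5912
ΔN = -5912 − (-5694) = -218; ΔL = 1494 − 1425 = 69
Score = 5·(-218) + (-3)·69 = -1297

-1297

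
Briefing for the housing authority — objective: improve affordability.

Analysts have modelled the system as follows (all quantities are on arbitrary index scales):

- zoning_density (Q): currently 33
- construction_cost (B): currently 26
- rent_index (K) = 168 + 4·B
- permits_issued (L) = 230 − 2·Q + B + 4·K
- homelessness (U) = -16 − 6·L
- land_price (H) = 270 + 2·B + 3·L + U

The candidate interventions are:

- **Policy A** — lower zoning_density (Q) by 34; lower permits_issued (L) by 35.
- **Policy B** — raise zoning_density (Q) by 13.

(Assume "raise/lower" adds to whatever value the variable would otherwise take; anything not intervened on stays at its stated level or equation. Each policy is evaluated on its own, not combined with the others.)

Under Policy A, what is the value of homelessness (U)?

Policy A (Q − 34, L − 35):
  Q = 33 − 34 = -1
  B = 26
  K = 168 + 4·26 = 272
  L = 230 − 2·(-1) + 26 + 4·272 (−35 from intervention) = 1311
  U = -16 − 6·1311 = -7882

-7882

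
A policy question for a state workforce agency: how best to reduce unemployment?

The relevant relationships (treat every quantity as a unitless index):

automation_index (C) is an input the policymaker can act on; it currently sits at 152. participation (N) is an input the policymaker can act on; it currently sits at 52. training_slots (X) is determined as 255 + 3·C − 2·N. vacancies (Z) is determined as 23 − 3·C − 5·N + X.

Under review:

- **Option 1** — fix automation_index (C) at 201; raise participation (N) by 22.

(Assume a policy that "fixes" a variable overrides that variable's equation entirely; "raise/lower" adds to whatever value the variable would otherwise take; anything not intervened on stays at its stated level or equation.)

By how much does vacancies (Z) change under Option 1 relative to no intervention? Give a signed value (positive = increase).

Baseline:
  C = 152
  N = 52
  X = 255 + 3·152 − 2·52 = 607
  Z = 23 − 3·152 − 5·52 + 607 = -86
Option 1 (C := 201, N + 22):
  C = 201
  N = 52 + 22 = 74
  X = 255 + 3·201 − 2·74 = 710
  Z = 23 − 3·201 − 5·74 + 710 = -240
Change in Z: -240 − (-86) = -154

-154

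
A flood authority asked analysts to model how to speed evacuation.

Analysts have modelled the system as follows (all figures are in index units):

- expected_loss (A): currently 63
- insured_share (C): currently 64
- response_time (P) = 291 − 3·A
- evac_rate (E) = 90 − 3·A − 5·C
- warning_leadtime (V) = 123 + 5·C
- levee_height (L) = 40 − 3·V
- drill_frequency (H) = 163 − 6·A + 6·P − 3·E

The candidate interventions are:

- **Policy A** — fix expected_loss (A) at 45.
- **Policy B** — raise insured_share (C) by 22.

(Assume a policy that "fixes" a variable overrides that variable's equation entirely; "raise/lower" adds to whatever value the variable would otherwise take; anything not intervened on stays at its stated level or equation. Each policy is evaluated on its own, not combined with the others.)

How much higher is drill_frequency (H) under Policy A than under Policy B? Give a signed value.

-60

Policy A (A := 45):
  A = 45
  C = 64
  P = 291 − 3·45 = 156
  E = 90 − 3·45 − 5·64 = -365
  H = 163 − 6·45 + 6·156 − 3·(-365) = 1924
Policy B (C + 22):
  A = 63
  C = 64 + 22 = 86
  P = 291 − 3·63 = 102
  E = 90 − 3·63 − 5·86 = -529
  H = 163 − 6·63 + 6·102 − 3·(-529) = 1984
H: 1924 − 1984 = -60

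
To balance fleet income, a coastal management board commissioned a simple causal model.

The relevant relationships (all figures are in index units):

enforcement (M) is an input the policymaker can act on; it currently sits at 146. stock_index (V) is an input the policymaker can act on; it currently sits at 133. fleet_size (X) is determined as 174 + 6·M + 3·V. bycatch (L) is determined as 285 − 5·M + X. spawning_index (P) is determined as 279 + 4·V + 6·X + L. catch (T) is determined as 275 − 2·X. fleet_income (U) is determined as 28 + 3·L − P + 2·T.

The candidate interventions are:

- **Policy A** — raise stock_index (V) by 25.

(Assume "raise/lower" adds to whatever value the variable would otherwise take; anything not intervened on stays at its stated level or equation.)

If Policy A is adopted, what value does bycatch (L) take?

Policy A (V + 25):
  M = 146
  V = 133 + 25 = 158
  X = 174 + 6·146 + 3·158 = 1524
  L = 285 − 5·146 + 1524 = 1079

1079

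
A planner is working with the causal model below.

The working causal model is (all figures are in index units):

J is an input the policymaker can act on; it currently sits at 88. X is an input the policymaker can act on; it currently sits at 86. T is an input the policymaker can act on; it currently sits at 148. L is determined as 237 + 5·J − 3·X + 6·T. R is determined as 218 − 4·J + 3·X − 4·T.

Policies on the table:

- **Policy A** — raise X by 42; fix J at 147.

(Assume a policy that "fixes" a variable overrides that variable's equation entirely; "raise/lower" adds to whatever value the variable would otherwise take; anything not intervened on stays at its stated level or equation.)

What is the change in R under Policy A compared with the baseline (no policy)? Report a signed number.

Baseline:
  J = 88
  X = 86
  T = 148
  R = 218 − 4·88 + 3·86 − 4·148 = -468
Policy A (X + 42, J := 147):
  J = 147
  X = 86 + 42 = 128
  T = 148
  R = 218 − 4·147 + 3·128 − 4·148 = -578
Change in R: -578 − (-468) = -110

-110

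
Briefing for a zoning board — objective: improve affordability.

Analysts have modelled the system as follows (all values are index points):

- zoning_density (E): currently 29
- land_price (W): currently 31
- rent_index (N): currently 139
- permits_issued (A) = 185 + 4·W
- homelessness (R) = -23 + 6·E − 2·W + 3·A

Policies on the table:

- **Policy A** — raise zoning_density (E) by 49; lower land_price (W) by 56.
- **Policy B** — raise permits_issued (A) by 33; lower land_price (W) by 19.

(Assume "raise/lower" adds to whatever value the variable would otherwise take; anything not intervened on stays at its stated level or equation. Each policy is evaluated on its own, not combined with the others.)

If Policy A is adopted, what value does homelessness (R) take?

Policy A (E + 49, W − 56):
  E = 29 + 49 = 78
  W = 31 − 56 = -25
  A = 185 + 4·(-25) = 85
  R = -23 + 6·78 − 2·(-25) + 3·85 = 750

750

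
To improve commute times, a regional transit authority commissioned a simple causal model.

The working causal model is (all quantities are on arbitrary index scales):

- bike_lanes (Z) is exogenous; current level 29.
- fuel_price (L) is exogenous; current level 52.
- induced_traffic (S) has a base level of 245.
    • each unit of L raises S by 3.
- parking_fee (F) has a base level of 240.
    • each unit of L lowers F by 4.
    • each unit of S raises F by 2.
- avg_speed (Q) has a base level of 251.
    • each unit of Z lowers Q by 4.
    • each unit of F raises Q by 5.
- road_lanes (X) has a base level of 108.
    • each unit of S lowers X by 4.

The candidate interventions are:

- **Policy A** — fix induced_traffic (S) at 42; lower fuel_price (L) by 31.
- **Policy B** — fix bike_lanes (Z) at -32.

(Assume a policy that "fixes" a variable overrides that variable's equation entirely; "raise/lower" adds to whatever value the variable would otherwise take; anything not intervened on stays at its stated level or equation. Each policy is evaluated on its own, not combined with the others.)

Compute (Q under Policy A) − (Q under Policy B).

-3214

Policy A (S := 42, L − 31):
  Z = 29
  L = 52 − 31 = 21
  S = 42
  F = 240 − 4·21 + 2·42 = 240
  Q = 251 − 4·29 + 5·240 = 1335
Policy B (Z := -32):
  Z = -32
  L = 52
  S = 245 + 3·52 = 401
  F = 240 − 4·52 + 2·401 = 834
  Q = 251 − 4·(-32) + 5·834 = 4549
Q: 1335 − 4549 = -3214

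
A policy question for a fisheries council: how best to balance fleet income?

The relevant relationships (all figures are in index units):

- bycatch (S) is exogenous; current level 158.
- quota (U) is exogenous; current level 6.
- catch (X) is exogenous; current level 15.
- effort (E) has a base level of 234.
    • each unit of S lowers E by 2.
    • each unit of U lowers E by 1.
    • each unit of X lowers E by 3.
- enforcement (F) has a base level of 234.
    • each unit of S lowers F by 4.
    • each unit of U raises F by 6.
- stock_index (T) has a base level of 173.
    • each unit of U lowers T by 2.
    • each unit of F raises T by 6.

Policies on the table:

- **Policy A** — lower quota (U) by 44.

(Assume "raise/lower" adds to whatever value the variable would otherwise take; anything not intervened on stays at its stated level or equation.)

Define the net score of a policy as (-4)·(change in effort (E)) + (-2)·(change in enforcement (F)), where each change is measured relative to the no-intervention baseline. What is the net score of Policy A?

352

Baseline:
  S = 158
  U = 6
  X = 15
  E = 234 − 2·158 − 6 − 3·15 = -133
  F = 234 − 4·158 + 6·6 = -362
Policy A (U − 44):
  S = 158
  U = 6 − 44 = -38
  X = 15
  E = 234 − 2·158 − (-38) − 3·15 = -89
  F = 234 − 4·158 + 6·(-38) = -626
ΔE = -89 − (-133) = 44; ΔF = -626 − (-362) = -264
Score = (-4)·44 + (-2)·(-264) = 352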